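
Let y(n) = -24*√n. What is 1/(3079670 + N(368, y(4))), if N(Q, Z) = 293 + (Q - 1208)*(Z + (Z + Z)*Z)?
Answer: -1/750437 ≈ -1.3326e-6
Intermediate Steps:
N(Q, Z) = 293 + (-1208 + Q)*(Z + 2*Z²) (N(Q, Z) = 293 + (-1208 + Q)*(Z + (2*Z)*Z) = 293 + (-1208 + Q)*(Z + 2*Z²))
1/(3079670 + N(368, y(4))) = 1/(3079670 + (293 - 2416*(-24*√4)² - (-28992)*√4 + 368*(-24*√4) + 2*368*(-24*√4)²)) = 1/(3079670 + (293 - 2416*(-24*2)² - (-28992)*2 + 368*(-24*2) + 2*368*(-24*2)²)) = 1/(3079670 + (293 - 2416*(-48)² - 1208*(-48) + 368*(-48) + 2*368*(-48)²)) = 1/(3079670 + (293 - 2416*2304 + 57984 - 17664 + 2*368*2304)) = 1/(3079670 + (293 - 5566464 + 57984 - 17664 + 1695744)) = 1/(3079670 - 3830107) = 1/(-750437) = -1/750437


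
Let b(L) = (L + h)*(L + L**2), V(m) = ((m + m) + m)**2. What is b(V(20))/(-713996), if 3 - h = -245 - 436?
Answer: -13884015600/178499 ≈ -77782.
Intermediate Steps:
h = 684 (h = 3 - (-245 - 436) = 3 - 1*(-681) = 3 + 681 = 684)
V(m) = 9*m**2 (V(m) = (2*m + m)**2 = (3*m)**2 = 9*m**2)
b(L) = (684 + L)*(L + L**2) (b(L) = (L + 684)*(L + L**2) = (684 + L)*(L + L**2))
b(V(20))/(-713996) = ((9*20**2)*(684 + (9*20**2)**2 + 685*(9*20**2)))/(-713996) = ((9*400)*(684 + (9*400)**2 + 685*(9*400)))*(-1/713996) = (3600*(684 + 3600**2 + 685*3600))*(-1/713996) = (3600*(684 + 12960000 + 2466000))*(-1/713996) = (3600*15426684)*(-1/713996) = 55536062400*(-1/713996) = -13884015600/178499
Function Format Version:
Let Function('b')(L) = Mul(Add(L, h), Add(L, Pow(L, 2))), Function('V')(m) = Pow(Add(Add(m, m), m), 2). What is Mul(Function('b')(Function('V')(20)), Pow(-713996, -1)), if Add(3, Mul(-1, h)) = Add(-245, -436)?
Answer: Rational(-13884015600, 178499) ≈ -77782.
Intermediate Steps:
h = 684 (h = Add(3, Mul(-1, Add(-245, -436))) = Add(3, Mul(-1, -681)) = Add(3, 681) = 684)
Function('V')(m) = Mul(9, Pow(m, 2)) (Function('V')(m) = Pow(Add(Mul(2, m), m), 2) = Pow(Mul(3, m), 2) = Mul(9, Pow(m, 2)))
Function('b')(L) = Mul(Add(684, L), Add(L, Pow(L, 2))) (Function('b')(L) = Mul(Add(L, 684), Add(L, Pow(L, 2))) = Mul(Add(684, L), Add(L, Pow(L, 2))))
Mul(Function('b')(Function('V')(20)), Pow(-713996, -1)) = Mul(Mul(Mul(9, Pow(20, 2)), Add(684, Pow(Mul(9, Pow(20, 2)), 2), Mul(685, Mul(9, Pow(20, 2))))), Pow(-713996, -1)) = Mul(Mul(Mul(9, 400), Add(684, Pow(Mul(9, 400), 2), Mul(685, Mul(9, 400)))), Rational(-1, 713996)) = Mul(Mul(3600, Add(684, Pow(3600, 2), Mul(685, 3600))), Rational(-1, 713996)) = Mul(Mul(3600, Add(684, 12960000, 2466000)), Rational(-1, 713996)) = Mul(Mul(3600, 15426684), Rational(-1, 713996)) = Mul(55536062400, Rational(-1, 713996)) = Rational(-13884015600, 178499)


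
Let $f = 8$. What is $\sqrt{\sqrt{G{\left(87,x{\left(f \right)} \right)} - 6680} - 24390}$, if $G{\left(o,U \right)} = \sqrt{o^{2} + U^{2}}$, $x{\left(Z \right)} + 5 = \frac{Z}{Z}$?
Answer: $\sqrt{-24390 + \sqrt{-6680 + \sqrt{7585}}} \approx 0.26 + 156.17 i$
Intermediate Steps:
$x{\left(Z \right)} = -4$ ($x{\left(Z \right)} = -5 + \frac{Z}{Z} = -5 + 1 = -4$)
$G{\left(o,U \right)} = \sqrt{U^{2} + o^{2}}$
$\sqrt{\sqrt{G{\left(87,x{\left(f \right)} \right)} - 6680} - 24390} = \sqrt{\sqrt{\sqrt{\left(-4\right)^{2} + 87^{2}} - 6680} - 24390} = \sqrt{\sqrt{\sqrt{16 + 7569} - 6680} - 24390} = \sqrt{\sqrt{\sqrt{7585} - 6680} - 24390} = \sqrt{\sqrt{-6680 + \sqrt{7585}} - 24390} = \sqrt{-24390 + \sqrt{-6680 + \sqrt{7585}}}$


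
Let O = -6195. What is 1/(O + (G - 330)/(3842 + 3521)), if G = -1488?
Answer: -7363/45615603 ≈ -0.00016141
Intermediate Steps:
1/(O + (G - 330)/(3842 + 3521)) = 1/(-6195 + (-1488 - 330)/(3842 + 3521)) = 1/(-6195 - 1818/7363) = 1/(-45615603/7363) = -7363/45615603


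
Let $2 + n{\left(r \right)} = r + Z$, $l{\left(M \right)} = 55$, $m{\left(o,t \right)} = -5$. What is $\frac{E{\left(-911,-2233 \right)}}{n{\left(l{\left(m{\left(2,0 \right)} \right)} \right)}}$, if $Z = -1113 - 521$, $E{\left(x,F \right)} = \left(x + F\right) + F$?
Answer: $\frac{5377}{1581} \approx 3.401$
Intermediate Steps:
$E{\left(x,F \right)} = x + 2 F$ ($E{\left(x,F \right)} = \left(F + x\right) + F = x + 2 F$)
$Z = -1634$ ($Z = -1113 - 521 = -1634$)
$n{\left(r \right)} = -1636 + r$ ($n{\left(r \right)} = -2 + \left(r - 1634\right) = -2 + \left(-1634 + r\right) = -1636 + r$)
$\frac{E{\left(-911,-2233 \right)}}{n{\left(l{\left(m{\left(2,0 \right)} \right)} \right)}} = \frac{-911 + 2 \left(-2233\right)}{-1636 + 55} = \frac{-911 - 4466}{-1581} = \left(-5377\right) \left(- \frac{1}{1581}\right) = \frac{5377}{1581}$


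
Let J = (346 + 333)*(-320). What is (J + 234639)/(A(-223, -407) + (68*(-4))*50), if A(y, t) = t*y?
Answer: 17359/77161 ≈ 0.22497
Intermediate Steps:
J = -217280 (J = 679*(-320) = -217280)
(J + 234639)/(A(-223, -407) + (68*(-4))*50) = (-217280 + 234639)/(-407*(-223) + (68*(-4))*50) = 17359/(90761 - 272*50) = 17359/(90761 - 13600) = 17359/77161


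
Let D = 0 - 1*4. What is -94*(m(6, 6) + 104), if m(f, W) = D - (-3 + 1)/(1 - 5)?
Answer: -9353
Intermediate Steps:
D = -4 (D = 0 - 4 = -4)
m(f, W) = -9/2 (m(f, W) = -4 - (-3 + 1)/(1 - 5) = -4 - (-2)/(-4) = -4 - (-2)*(-1)/4 = -4 - 1*½ = -4 - ½ = -9/2)
-94*(m(6, 6) + 104) = -94*(-9/2 + 104) = -94*199/2 = -9353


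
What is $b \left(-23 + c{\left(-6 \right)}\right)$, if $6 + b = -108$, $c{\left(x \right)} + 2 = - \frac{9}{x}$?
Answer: $2679$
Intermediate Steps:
$c{\left(x \right)} = -2 - \frac{9}{x}$
$b = -114$ ($b = -6 - 108 = -114$)
$b \left(-23 + c{\left(-6 \right)}\right) = - 114 \left(-23 - \left(2 + \frac{9}{-6}\right)\right) = - 114 \left(-23 - \frac{1}{2}\right) = \left(-114\right) \left(- \frac{47}{2}\right) = 2679$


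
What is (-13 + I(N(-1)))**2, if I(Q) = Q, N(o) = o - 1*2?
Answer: 256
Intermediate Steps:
N(o) = -2 + o (N(o) = o - 2 = -2 + o)
(-13 + I(N(-1)))**2 = (-13 + (-2 - 1))**2 = (-13 - 3)**2 = (-16)**2 = 256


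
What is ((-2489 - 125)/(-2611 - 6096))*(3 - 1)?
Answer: 5228/8707 ≈ 0.60044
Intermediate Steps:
((-2489 - 125)/(-2611 - 6096))*(3 - 1) = -2614/(-8707)*2 = -2614*(-1/8707)*2 = (2614/8707)*2 = 5228/8707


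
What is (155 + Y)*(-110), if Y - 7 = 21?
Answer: -20130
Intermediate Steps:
Y = 28 (Y = 7 + 21 = 28)
(155 + Y)*(-110) = (155 + 28)*(-110) = 183*(-110) = -20130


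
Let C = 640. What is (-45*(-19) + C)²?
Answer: 2235025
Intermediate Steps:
(-45*(-19) + C)² = (-45*(-19) + 640)² = (855 + 640)² = 1495² = 2235025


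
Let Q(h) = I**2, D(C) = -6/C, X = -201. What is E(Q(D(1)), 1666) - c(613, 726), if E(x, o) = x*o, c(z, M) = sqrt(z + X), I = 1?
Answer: 1666 - 2*sqrt(103) ≈ 1645.7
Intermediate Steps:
Q(h) = 1 (Q(h) = 1**2 = 1)
c(z, M) = sqrt(-201 + z) (c(z, M) = sqrt(z - 201) = sqrt(-201 + z))
E(x, o) = o*x
E(Q(D(1)), 1666) - c(613, 726) = 1666*1 - sqrt(-201 + 613) = 1666 - sqrt(412) = 1666 - 2*sqrt(103)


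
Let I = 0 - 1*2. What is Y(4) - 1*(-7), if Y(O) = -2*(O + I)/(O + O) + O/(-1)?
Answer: 5/2 ≈ 2.5000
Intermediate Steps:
I = -2 (I = 0 - 2 = -2)
Y(O) = -O - (-2 + O)/O (Y(O) = -2*(O - 2)/(O + O) + O/(-1) = -2*(-2 + O)/(2*O) + O*(-1) = -2*(-2 + O)/(2*O) - O = -(-2 + O)/O - O = -O - (-2 + O)/O)
Y(4) - 1*(-7) = (-1 - 1*4 + 2/4) - 1*(-7) = (-1 - 4 + 2*(1/4)) + 7 = (-1 - 4 + 1/2) + 7 = -9/2 + 7 = 5/2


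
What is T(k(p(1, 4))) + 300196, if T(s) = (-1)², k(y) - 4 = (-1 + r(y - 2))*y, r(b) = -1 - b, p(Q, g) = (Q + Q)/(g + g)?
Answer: 300197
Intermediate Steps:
p(Q, g) = Q/g (p(Q, g) = (2*Q)/((2*g)) = (2*Q)*(1/(2*g)) = Q/g)
k(y) = 4 - y² (k(y) = 4 + (-1 + (-1 - (y - 2)))*y = 4 + (-1 + (-1 - (-2 + y)))*y = 4 + (-1 + (-1 + (2 - y)))*y = 4 + (-1 + (1 - y))*y = 4 + (-y)*y = 4 - y²)
T(s) = 1
T(k(p(1, 4))) + 300196 = 1 + 300196 = 300197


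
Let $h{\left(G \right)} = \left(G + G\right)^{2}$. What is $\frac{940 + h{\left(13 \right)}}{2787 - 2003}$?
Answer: $\frac{101}{49} \approx 2.0612$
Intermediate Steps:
$h{\left(G \right)} = 4 G^{2}$ ($h{\left(G \right)} = \left(2 G\right)^{2} = 4 G^{2}$)
$\frac{940 + h{\left(13 \right)}}{2787 - 2003} = \frac{940 + 4 \cdot 13^{2}}{2787 - 2003} = \frac{940 + 4 \cdot 169}{2787 - 2003} = \frac{940 + 676}{784} = 1616 \cdot \frac{1}{784} = \frac{101}{49}$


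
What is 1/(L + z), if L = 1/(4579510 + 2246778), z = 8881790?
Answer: 6826288/60629656495521 ≈ 1.1259e-7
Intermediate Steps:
L = 1/6826288 ≈ 1.4649e-7
1/(L + z) = 1/(1/6826288 + 8881790) = 1/(60629656495521/6826288) = 6826288/60629656495521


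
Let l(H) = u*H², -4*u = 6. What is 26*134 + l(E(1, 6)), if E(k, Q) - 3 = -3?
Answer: 3484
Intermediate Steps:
u = -3/2 (u = -¼*6 = -3/2 ≈ -1.5000)
E(k, Q) = 0 (E(k, Q) = 3 - 3 = 0)
l(H) = -3*H²/2
26*134 + l(E(1, 6)) = 26*134 - 3/2*0² = 3484 - 3/2*0 = 3484 + 0 = 3484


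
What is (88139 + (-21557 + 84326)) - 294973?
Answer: -144065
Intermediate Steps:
(88139 + (-21557 + 84326)) - 294973 = (88139 + 62769) - 294973 = 150908 - 294973 = -144065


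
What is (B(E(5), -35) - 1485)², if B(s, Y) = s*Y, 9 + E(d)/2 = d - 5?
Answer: 731025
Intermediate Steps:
E(d) = -28 + 2*d (E(d) = -18 + 2*(d - 5) = -18 + 2*(-5 + d) = -18 + (-10 + 2*d) = -28 + 2*d)
B(s, Y) = Y*s
(B(E(5), -35) - 1485)² = (-35*(-28 + 2*5) - 1485)² = (-35*(-28 + 10) - 1485)² = (-35*(-18) - 1485)² = (630 - 1485)² = (-855)² = 731025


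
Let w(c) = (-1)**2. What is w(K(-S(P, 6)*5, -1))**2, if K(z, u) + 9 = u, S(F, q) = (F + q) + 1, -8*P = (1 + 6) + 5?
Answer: 1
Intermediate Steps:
P = -3/2 (P = -((1 + 6) + 5)/8 = -(7 + 5)/8 = -1/8*12 = -3/2 ≈ -1.5000)
S(F, q) = 1 + F + q
K(z, u) = -9 + u
w(c) = 1
w(K(-S(P, 6)*5, -1))**2 = 1**2 = 1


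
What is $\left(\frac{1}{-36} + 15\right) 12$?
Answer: $\frac{539}{3} \approx 179.67$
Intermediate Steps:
$\left(\frac{1}{-36} + 15\right) 12 = \left(- \frac{1}{36} + 15\right) 12 = \frac{539}{36} \cdot 12 = \frac{539}{3}$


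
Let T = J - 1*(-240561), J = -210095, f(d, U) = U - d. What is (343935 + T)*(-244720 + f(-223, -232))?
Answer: -91626782329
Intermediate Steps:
T = 30466 (T = -210095 - 1*(-240561) = -210095 + 240561 = 30466)
(343935 + T)*(-244720 + f(-223, -232)) = (343935 + 30466)*(-244720 + (-232 - 1*(-223))) = 374401*(-244720 + (-232 + 223)) = 374401*(-244720 - 9) = 374401*(-244729) = -91626782329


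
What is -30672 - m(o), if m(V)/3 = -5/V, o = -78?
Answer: -797477/26 ≈ -30672.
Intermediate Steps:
m(V) = -15/V (m(V) = 3*(-5/V) = -15/V)
-30672 - m(o) = -30672 - (-15)/(-78) = -30672 - (-15)*(-1)/78 = -30672 - 1*5/26 = -30672 - 5/26 = -797477/26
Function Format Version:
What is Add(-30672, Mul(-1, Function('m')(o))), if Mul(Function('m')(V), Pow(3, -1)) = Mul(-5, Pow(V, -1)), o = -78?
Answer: Rational(-797477, 26) ≈ -30672.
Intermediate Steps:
Function('m')(V) = Mul(-15, Pow(V, -1)) (Function('m')(V) = Mul(3, Mul(-5, Pow(V, -1))) = Mul(-15, Pow(V, -1)))
Add(-30672, Mul(-1, Function('m')(o))) = Add(-30672, Mul(-1, Mul(-15, Pow(-78, -1)))) = Add(-30672, Mul(-1, Mul(-15, Rational(-1, 78)))) = Add(-30672, Mul(-1, Rational(5, 26))) = Add(-30672, Rational(-5, 26)) = Rational(-797477, 26)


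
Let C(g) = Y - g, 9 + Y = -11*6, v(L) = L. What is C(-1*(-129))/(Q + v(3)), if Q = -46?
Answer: 204/43 ≈ 4.7442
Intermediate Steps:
Y = -75 (Y = -9 - 11*6 = -9 - 66 = -75)
C(g) = -75 - g
C(-1*(-129))/(Q + v(3)) = (-75 - (-1)*(-129))/(-46 + 3) = (-75 - 1*129)/(-43) = -(-75 - 129)/43 = -1/43*(-204) = 204/43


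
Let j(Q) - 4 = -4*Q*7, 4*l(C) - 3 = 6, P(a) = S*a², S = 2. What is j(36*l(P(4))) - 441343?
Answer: -443607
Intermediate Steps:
P(a) = 2*a²
l(C) = 9/4 (l(C) = ¾ + (¼)*6 = ¾ + 3/2 = 9/4)
j(Q) = 4 - 28*Q (j(Q) = 4 - 4*Q*7 = 4 - 28*Q)
j(36*l(P(4))) - 441343 = (4 - 1008*9/4) - 441343 = (4 - 28*81) - 441343 = (4 - 2268) - 441343 = -2264 - 441343 = -443607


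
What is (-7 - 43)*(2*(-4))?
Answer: 400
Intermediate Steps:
(-7 - 43)*(2*(-4)) = -50*(-8) = 400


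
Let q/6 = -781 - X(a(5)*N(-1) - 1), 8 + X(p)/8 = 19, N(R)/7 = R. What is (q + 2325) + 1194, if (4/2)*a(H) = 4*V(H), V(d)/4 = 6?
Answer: -1695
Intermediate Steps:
V(d) = 24 (V(d) = 4*6 = 24)
a(H) = 48 (a(H) = (4*24)/2 = (½)*96 = 48)
N(R) = 7*R
X(p) = 88 (X(p) = -64 + 8*19 = -64 + 152 = 88)
q = -5214 (q = 6*(-781 - 1*88) = 6*(-781 - 88) = 6*(-869) = -5214)
(q + 2325) + 1194 = (-5214 + 2325) + 1194 = -2889 + 1194 = -1695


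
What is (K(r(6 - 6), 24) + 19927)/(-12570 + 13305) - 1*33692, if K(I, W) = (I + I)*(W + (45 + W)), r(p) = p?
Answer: -24743693/735 ≈ -33665.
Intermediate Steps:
K(I, W) = 2*I*(45 + 2*W) (K(I, W) = (2*I)*(45 + 2*W) = 2*I*(45 + 2*W))
(K(r(6 - 6), 24) + 19927)/(-12570 + 13305) - 1*33692 = (2*(6 - 6)*(45 + 2*24) + 19927)/(-12570 + 13305) - 1*33692 = (2*0*(45 + 48) + 19927)/735 - 33692 = (2*0*93 + 19927)*(1/735) - 33692 = (0 + 19927)*(1/735) - 33692 = 19927*(1/735) - 33692 = 19927/735 - 33692 = -24743693/735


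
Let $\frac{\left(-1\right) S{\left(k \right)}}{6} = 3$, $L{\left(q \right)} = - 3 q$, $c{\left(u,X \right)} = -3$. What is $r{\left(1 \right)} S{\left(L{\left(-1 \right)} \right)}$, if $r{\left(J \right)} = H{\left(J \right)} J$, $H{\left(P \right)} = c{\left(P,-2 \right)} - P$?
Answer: $72$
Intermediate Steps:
$H{\left(P \right)} = -3 - P$
$r{\left(J \right)} = J \left(-3 - J\right)$ ($r{\left(J \right)} = \left(-3 - J\right) J = J \left(-3 - J\right)$)
$S{\left(k \right)} = -18$ ($S{\left(k \right)} = \left(-6\right) 3 = -18$)
$r{\left(1 \right)} S{\left(L{\left(-1 \right)} \right)} = \left(-1\right) 1 \left(3 + 1\right) \left(-18\right) = \left(-1\right) 1 \cdot 4 \left(-18\right) = \left(-4\right) \left(-18\right) = 72$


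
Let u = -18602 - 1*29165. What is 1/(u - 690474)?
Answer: -1/738241 ≈ -1.3546e-6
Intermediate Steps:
u = -47767 (u = -18602 - 29165 = -47767)
1/(u - 690474) = 1/(-47767 - 690474) = 1/(-738241) = -1/738241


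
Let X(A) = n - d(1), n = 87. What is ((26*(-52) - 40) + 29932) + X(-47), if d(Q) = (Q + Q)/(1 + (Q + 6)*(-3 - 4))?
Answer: 687049/24 ≈ 28627.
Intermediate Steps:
d(Q) = 2*Q/(-41 - 7*Q) (d(Q) = (2*Q)/(1 + (6 + Q)*(-7)) = (2*Q)/(1 + (-42 - 7*Q)) = (2*Q)/(-41 - 7*Q) = 2*Q/(-41 - 7*Q))
X(A) = 2089/24 (X(A) = 87 - (-2)/(41 + 7*1) = 87 - (-2)/(41 + 7) = 87 - (-2)/48 = 87 - 1*(-1/24) = 87 + 1/24 = 2089/24)
((26*(-52) - 40) + 29932) + X(-47) = ((26*(-52) - 40) + 29932) + 2089/24 = ((-1352 - 40) + 29932) + 2089/24 = (-1392 + 29932) + 2089/24 = 28540 + 2089/24 = 687049/24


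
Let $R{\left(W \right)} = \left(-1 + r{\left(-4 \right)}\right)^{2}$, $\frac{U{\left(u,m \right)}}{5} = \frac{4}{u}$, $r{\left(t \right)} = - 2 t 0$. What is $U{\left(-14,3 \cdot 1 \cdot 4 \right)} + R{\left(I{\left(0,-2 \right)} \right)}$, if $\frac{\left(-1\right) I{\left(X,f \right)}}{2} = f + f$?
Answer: $- \frac{3}{7} \approx -0.42857$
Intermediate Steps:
$r{\left(t \right)} = 0$
$I{\left(X,f \right)} = - 4 f$ ($I{\left(X,f \right)} = - 2 \left(f + f\right) = - 2 \cdot 2 f = - 4 f$)
$U{\left(u,m \right)} = \frac{20}{u}$ ($U{\left(u,m \right)} = 5 \frac{4}{u} = \frac{20}{u}$)
$R{\left(W \right)} = 1$ ($R{\left(W \right)} = \left(-1 + 0\right)^{2} = \left(-1\right)^{2} = 1$)
$U{\left(-14,3 \cdot 1 \cdot 4 \right)} + R{\left(I{\left(0,-2 \right)} \right)} = \frac{20}{-14} + 1 = 20 \left(- \frac{1}{14}\right) + 1 = - \frac{10}{7} + 1 = - \frac{3}{7}$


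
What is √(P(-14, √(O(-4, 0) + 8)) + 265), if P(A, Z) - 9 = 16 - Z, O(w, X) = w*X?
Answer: √(290 - 2*√2) ≈ 16.946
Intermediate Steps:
O(w, X) = X*w
P(A, Z) = 25 - Z (P(A, Z) = 9 + (16 - Z) = 25 - Z)
√(P(-14, √(O(-4, 0) + 8)) + 265) = √((25 - √(0*(-4) + 8)) + 265) = √((25 - √(0 + 8)) + 265) = √((25 - √8) + 265) = √((25 - 2*√2) + 265) = √(290 - 2*√2)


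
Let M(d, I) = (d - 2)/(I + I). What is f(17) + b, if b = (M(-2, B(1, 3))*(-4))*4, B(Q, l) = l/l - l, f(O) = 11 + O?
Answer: 12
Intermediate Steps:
B(Q, l) = 1 - l
M(d, I) = (-2 + d)/(2*I) (M(d, I) = (-2 + d)/((2*I)) = (-2 + d)*(1/(2*I)) = (-2 + d)/(2*I))
b = -16 (b = (((-2 - 2)/(2*(1 - 1*3)))*(-4))*4 = (((½)*(-4)/(1 - 3))*(-4))*4 = (((½)*(-4)/(-2))*(-4))*4 = (((½)*(-½)*(-4))*(-4))*4 = (1*(-4))*4 = -4*4 = -16)
f(17) + b = (11 + 17) - 16 = 28 - 16 = 12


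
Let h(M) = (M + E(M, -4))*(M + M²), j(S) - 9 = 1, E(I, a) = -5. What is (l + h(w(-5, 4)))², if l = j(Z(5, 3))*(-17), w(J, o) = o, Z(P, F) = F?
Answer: 36100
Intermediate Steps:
j(S) = 10 (j(S) = 9 + 1 = 10)
l = -170 (l = 10*(-17) = -170)
h(M) = (-5 + M)*(M + M²) (h(M) = (M - 5)*(M + M²) = (-5 + M)*(M + M²))
(l + h(w(-5, 4)))² = (-170 + 4*(-5 + 4² - 4*4))² = (-170 + 4*(-5 + 16 - 16))² = (-170 + 4*(-5))² = (-170 - 20)² = (-190)² = 36100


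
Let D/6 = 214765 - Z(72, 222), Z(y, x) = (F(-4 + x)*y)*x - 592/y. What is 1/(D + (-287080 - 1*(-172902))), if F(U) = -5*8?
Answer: 3/15031864 ≈ 1.9958e-7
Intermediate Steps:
F(U) = -40
Z(y, x) = -592/y - 40*x*y (Z(y, x) = (-40*y)*x - 592/y = -40*x*y - 592/y = -592/y - 40*x*y)
D = 15374398/3 (D = 6*(214765 - (-592/72 - 40*222*72)) = 6*(214765 - (-592*1/72 - 639360)) = 6*(214765 - (-74/9 - 639360)) = 6*(214765 - 1*(-5754314/9)) = 6*(214765 + 5754314/9) = 6*(7687199/9) = 15374398/3 ≈ 5.1248e+6)
1/(D + (-287080 - 1*(-172902))) = 1/(15374398/3 + (-287080 - 1*(-172902))) = 1/(15374398/3 + (-287080 + 172902)) = 1/(15374398/3 - 114178) = 1/(15031864/3) = 3/15031864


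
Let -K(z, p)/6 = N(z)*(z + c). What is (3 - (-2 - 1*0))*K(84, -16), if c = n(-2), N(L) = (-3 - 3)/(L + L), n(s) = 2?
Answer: 645/7 ≈ 92.143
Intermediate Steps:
N(L) = -3/L (N(L) = -6*1/(2*L) = -3/L)
c = 2
K(z, p) = 18*(2 + z)/z (K(z, p) = -6*(-3/z)*(z + 2) = -6*(-3/z)*(2 + z) = -(-18)*(2 + z)/z = 18*(2 + z)/z)
(3 - (-2 - 1*0))*K(84, -16) = (3 - (-2 - 1*0))*(18 + 36/84) = (3 - (-2 + 0))*(18 + 36*(1/84)) = (3 - 1*(-2))*(18 + 3/7) = (3 + 2)*(129/7) = 5*(129/7) = 645/7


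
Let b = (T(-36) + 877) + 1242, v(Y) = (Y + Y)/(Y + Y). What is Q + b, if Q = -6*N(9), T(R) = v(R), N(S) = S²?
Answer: 1634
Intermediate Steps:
v(Y) = 1 (v(Y) = (2*Y)/((2*Y)) = (2*Y)*(1/(2*Y)) = 1)
T(R) = 1
Q = -486 (Q = -6*9² = -6*81 = -486)
b = 2120 (b = (1 + 877) + 1242 = 878 + 1242 = 2120)
Q + b = -486 + 2120 = 1634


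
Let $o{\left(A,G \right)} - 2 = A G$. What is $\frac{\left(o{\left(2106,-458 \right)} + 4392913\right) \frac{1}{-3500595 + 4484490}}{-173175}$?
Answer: $- \frac{1142789}{56795338875} \approx -2.0121 \cdot 10^{-5}$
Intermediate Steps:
$o{\left(A,G \right)} = 2 + A G$
$\frac{\left(o{\left(2106,-458 \right)} + 4392913\right) \frac{1}{-3500595 + 4484490}}{-173175} = \frac{\left(\left(2 + 2106 \left(-458\right)\right) + 4392913\right) \frac{1}{-3500595 + 4484490}}{-173175} = \frac{\left(2 - 964548\right) + 4392913}{983895} \left(- \frac{1}{173175}\right) = \left(-964546 + 4392913\right) \frac{1}{983895} \left(- \frac{1}{173175}\right) = 3428367 \cdot \frac{1}{983895} \left(- \frac{1}{173175}\right) = \frac{1142789}{327965} \left(- \frac{1}{173175}\right) = - \frac{1142789}{56795338875}$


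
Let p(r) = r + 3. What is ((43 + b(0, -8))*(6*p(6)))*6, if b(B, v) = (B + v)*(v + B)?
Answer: 34668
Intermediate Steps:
b(B, v) = (B + v)² (b(B, v) = (B + v)*(B + v) = (B + v)²)
p(r) = 3 + r
((43 + b(0, -8))*(6*p(6)))*6 = ((43 + (0 - 8)²)*(6*(3 + 6)))*6 = ((43 + (-8)²)*(6*9))*6 = ((43 + 64)*54)*6 = (107*54)*6 = 5778*6 = 34668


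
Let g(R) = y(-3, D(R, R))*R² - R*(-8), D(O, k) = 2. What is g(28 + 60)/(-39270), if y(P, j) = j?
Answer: -736/1785 ≈ -0.41232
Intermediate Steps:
g(R) = 2*R² + 8*R (g(R) = 2*R² - R*(-8) = 2*R² - (-8)*R = 2*R² + 8*R)
g(28 + 60)/(-39270) = (2*(28 + 60)*(4 + (28 + 60)))/(-39270) = (2*88*(4 + 88))*(-1/39270) = (2*88*92)*(-1/39270) = 16192*(-1/39270) = -736/1785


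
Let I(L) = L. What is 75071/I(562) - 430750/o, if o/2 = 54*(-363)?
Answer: 398145623/2754081 ≈ 144.57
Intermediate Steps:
o = -39204 (o = 2*(54*(-363)) = 2*(-19602) = -39204)
75071/I(562) - 430750/o = 75071/562 - 430750/(-39204) = 75071*(1/562) - 430750*(-1/39204) = 75071/562 + 215375/19602 = 398145623/2754081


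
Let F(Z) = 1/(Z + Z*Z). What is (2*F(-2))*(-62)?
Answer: -62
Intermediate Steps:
F(Z) = 1/(Z + Z²)
(2*F(-2))*(-62) = (2*(1/((-2)*(1 - 2))))*(-62) = (2*(-½/(-1)))*(-62) = (2*(-½*(-1)))*(-62) = (2*(½))*(-62) = 1*(-62) = -62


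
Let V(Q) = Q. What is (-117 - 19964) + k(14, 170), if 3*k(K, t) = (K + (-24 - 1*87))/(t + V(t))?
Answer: -20482717/1020 ≈ -20081.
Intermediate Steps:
k(K, t) = (-111 + K)/(6*t) (k(K, t) = ((K + (-24 - 1*87))/(t + t))/3 = ((K + (-24 - 87))/((2*t)))/3 = ((K - 111)*(1/(2*t)))/3 = ((-111 + K)*(1/(2*t)))/3 = ((-111 + K)/(2*t))/3 = (-111 + K)/(6*t))
(-117 - 19964) + k(14, 170) = (-117 - 19964) + (⅙)*(-111 + 14)/170 = -20081 + (⅙)*(1/170)*(-97) = -20081 - 97/1020 = -20482717/1020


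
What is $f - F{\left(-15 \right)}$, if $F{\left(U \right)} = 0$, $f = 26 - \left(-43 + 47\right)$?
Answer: $22$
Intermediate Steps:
$f = 22$ ($f = 26 - 4 = 22$)
$f - F{\left(-15 \right)} = 22 - 0 = 22 + 0 = 22$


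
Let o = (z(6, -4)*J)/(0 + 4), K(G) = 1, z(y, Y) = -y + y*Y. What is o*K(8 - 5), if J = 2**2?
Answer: -30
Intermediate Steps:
z(y, Y) = -y + Y*y
J = 4
o = -30 (o = ((6*(-1 - 4))*4)/(0 + 4) = ((6*(-5))*4)/4 = -30*4*(1/4) = -120*1/4 = -30)
o*K(8 - 5) = -30*1 = -30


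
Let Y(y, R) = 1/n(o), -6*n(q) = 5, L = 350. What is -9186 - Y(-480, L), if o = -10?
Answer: -45924/5 ≈ -9184.8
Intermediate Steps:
n(q) = -⅚ (n(q) = -⅙*5 = -⅚)
Y(y, R) = -6/5 (Y(y, R) = 1/(-⅚) = -6/5)
-9186 - Y(-480, L) = -9186 - 1*(-6/5) = -9186 + 6/5 = -45924/5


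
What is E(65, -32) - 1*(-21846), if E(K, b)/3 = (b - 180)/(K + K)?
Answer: 1419672/65 ≈ 21841.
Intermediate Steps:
E(K, b) = 3*(-180 + b)/(2*K) (E(K, b) = 3*((b - 180)/(K + K)) = 3*((-180 + b)/((2*K))) = 3*((-180 + b)*(1/(2*K))) = 3*((-180 + b)/(2*K)) = 3*(-180 + b)/(2*K))
E(65, -32) - 1*(-21846) = (3/2)*(-180 - 32)/65 - 1*(-21846) = (3/2)*(1/65)*(-212) + 21846 = -318/65 + 21846 = 1419672/65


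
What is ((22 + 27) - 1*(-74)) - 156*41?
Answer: -6273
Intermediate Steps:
((22 + 27) - 1*(-74)) - 156*41 = (49 + 74) - 6396 = 123 - 6396 = -6273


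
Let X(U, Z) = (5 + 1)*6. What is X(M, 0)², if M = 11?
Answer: 1296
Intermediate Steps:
X(U, Z) = 36 (X(U, Z) = 6*6 = 36)
X(M, 0)² = 36² = 1296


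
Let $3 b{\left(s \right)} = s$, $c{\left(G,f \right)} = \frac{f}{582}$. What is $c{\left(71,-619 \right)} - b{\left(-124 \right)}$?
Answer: $\frac{23437}{582} \approx 40.27$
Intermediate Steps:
$c{\left(G,f \right)} = \frac{f}{582}$ ($c{\left(G,f \right)} = f \frac{1}{582} = \frac{f}{582}$)
$b{\left(s \right)} = \frac{s}{3}$
$c{\left(71,-619 \right)} - b{\left(-124 \right)} = \frac{1}{582} \left(-619\right) - \frac{1}{3} \left(-124\right) = - \frac{619}{582} - - \frac{124}{3} = - \frac{619}{582} + \frac{124}{3} = \frac{23437}{582}$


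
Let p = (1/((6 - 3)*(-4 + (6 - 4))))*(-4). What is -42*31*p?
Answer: -868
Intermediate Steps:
p = ⅔ (p = (1/(3*(-4 + 2)))*(-4) = ((⅓)/(-2))*(-4) = ((⅓)*(-½))*(-4) = -⅙*(-4) = ⅔ ≈ 0.66667)
-42*31*p = -42*31*2/3 = -1302*2/3 = -1*868 = -868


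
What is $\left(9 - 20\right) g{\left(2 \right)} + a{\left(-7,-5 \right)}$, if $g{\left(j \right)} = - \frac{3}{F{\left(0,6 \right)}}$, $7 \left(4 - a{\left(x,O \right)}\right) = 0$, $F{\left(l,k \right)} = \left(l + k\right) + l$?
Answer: $\frac{19}{2} \approx 9.5$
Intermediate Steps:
$F{\left(l,k \right)} = k + 2 l$ ($F{\left(l,k \right)} = \left(k + l\right) + l = k + 2 l$)
$a{\left(x,O \right)} = 4$ ($a{\left(x,O \right)} = 4 - 0 = 4 + 0 = 4$)
$g{\left(j \right)} = - \frac{1}{2}$ ($g{\left(j \right)} = - \frac{3}{6 + 2 \cdot 0} = - \frac{3}{6 + 0} = - \frac{3}{6} = \left(-3\right) \frac{1}{6} = - \frac{1}{2}$)
$\left(9 - 20\right) g{\left(2 \right)} + a{\left(-7,-5 \right)} = \left(9 - 20\right) \left(- \frac{1}{2}\right) + 4 = \left(-11\right) \left(- \frac{1}{2}\right) + 4 = \frac{11}{2} + 4 = \frac{19}{2}$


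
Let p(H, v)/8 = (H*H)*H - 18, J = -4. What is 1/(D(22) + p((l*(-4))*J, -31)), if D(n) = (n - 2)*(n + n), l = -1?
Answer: -1/32032 ≈ -3.1219e-5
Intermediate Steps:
D(n) = 2*n*(-2 + n) (D(n) = (-2 + n)*(2*n) = 2*n*(-2 + n))
p(H, v) = -144 + 8*H**3 (p(H, v) = 8*((H*H)*H - 18) = 8*(H**2*H - 18) = 8*(H**3 - 18) = 8*(-18 + H**3) = -144 + 8*H**3)
1/(D(22) + p((l*(-4))*J, -31)) = 1/(2*22*(-2 + 22) + (-144 + 8*(-1*(-4)*(-4))**3)) = 1/(2*22*20 + (-144 + 8*(4*(-4))**3)) = 1/(880 + (-144 + 8*(-16)**3)) = 1/(880 + (-144 + 8*(-4096))) = 1/(880 + (-144 - 32768)) = 1/(880 - 32912) = 1/(-32032) = -1/32032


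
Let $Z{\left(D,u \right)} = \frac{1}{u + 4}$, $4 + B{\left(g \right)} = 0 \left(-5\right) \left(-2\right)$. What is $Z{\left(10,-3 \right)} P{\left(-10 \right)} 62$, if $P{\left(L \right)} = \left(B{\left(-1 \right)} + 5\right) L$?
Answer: $-620$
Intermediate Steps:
$B{\left(g \right)} = -4$ ($B{\left(g \right)} = -4 + 0 \left(-5\right) \left(-2\right) = -4 + 0 \left(-2\right) = -4 + 0 = -4$)
$Z{\left(D,u \right)} = \frac{1}{4 + u}$
$P{\left(L \right)} = L$ ($P{\left(L \right)} = \left(-4 + 5\right) L = 1 L = L$)
$Z{\left(10,-3 \right)} P{\left(-10 \right)} 62 = \frac{1}{4 - 3} \left(-10\right) 62 = 1^{-1} \left(-10\right) 62 = 1 \left(-10\right) 62 = \left(-10\right) 62 = -620$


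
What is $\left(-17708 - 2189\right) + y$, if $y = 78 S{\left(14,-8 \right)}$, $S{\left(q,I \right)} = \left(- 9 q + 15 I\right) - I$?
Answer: $-38461$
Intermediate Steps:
$S{\left(q,I \right)} = - 9 q + 14 I$
$y = -18564$ ($y = 78 \left(\left(-9\right) 14 + 14 \left(-8\right)\right) = 78 \left(-126 - 112\right) = 78 \left(-238\right) = -18564$)
$\left(-17708 - 2189\right) + y = \left(-17708 - 2189\right) - 18564 = -19897 - 18564 = -38461$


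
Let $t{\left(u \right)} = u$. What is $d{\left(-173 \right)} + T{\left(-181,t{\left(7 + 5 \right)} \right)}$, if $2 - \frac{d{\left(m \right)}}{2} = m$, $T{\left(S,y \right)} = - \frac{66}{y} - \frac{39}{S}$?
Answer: $\frac{124787}{362} \approx 344.72$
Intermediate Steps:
$d{\left(m \right)} = 4 - 2 m$
$d{\left(-173 \right)} + T{\left(-181,t{\left(7 + 5 \right)} \right)} = \left(4 - -346\right) - \left(- \frac{39}{181} + \frac{66}{7 + 5}\right) = \left(4 + 346\right) - \left(- \frac{39}{181} + \frac{66}{12}\right) = 350 + \left(\left(-66\right) \frac{1}{12} + \frac{39}{181}\right) = 350 + \left(- \frac{11}{2} + \frac{39}{181}\right) = 350 - \frac{1913}{362} = \frac{124787}{362}$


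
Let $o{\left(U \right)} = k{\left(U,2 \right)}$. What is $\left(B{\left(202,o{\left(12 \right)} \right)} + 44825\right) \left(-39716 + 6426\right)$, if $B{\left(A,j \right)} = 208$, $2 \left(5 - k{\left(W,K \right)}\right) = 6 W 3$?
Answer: $-1499148570$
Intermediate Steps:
$k{\left(W,K \right)} = 5 - 9 W$ ($k{\left(W,K \right)} = 5 - \frac{6 W 3}{2} = 5 - \frac{18 W}{2} = 5 - 9 W$)
$o{\left(U \right)} = 5 - 9 U$
$\left(B{\left(202,o{\left(12 \right)} \right)} + 44825\right) \left(-39716 + 6426\right) = \left(208 + 44825\right) \left(-39716 + 6426\right) = 45033 \left(-33290\right) = -1499148570$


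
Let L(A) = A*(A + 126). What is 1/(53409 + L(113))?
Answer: 1/80416 ≈ 1.2435e-5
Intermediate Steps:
L(A) = A*(126 + A)
1/(53409 + L(113)) = 1/(53409 + 113*(126 + 113)) = 1/(53409 + 113*239) = 1/(53409 + 27007) = 1/80416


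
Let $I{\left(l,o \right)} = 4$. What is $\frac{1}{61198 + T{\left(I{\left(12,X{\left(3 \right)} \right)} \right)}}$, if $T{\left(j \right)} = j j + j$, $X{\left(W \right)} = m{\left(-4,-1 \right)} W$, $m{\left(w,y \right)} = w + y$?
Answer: $\frac{1}{61218} \approx 1.6335 \cdot 10^{-5}$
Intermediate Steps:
$X{\left(W \right)} = - 5 W$ ($X{\left(W \right)} = \left(-4 - 1\right) W = - 5 W$)
$T{\left(j \right)} = j + j^{2}$ ($T{\left(j \right)} = j^{2} + j = j + j^{2}$)
$\frac{1}{61198 + T{\left(I{\left(12,X{\left(3 \right)} \right)} \right)}} = \frac{1}{61198 + 4 \left(1 + 4\right)} = \frac{1}{61198 + 4 \cdot 5} = \frac{1}{61198 + 20} = \frac{1}{61218}$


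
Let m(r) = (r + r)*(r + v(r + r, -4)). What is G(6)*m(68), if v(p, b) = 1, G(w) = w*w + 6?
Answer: 394128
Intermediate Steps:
G(w) = 6 + w² (G(w) = w² + 6 = 6 + w²)
m(r) = 2*r*(1 + r) (m(r) = (r + r)*(r + 1) = (2*r)*(1 + r) = 2*r*(1 + r))
G(6)*m(68) = (6 + 6²)*(2*68*(1 + 68)) = (6 + 36)*(2*68*69) = 42*9384 = 394128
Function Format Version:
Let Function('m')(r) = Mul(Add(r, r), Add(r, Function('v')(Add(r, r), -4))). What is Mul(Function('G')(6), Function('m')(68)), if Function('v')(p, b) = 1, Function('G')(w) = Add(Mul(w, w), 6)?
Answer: 394128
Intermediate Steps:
Function('G')(w) = Add(6, Pow(w, 2)) (Function('G')(w) = Add(Pow(w, 2), 6) = Add(6, Pow(w, 2)))
Function('m')(r) = Mul(2, r, Add(1, r)) (Function('m')(r) = Mul(Add(r, r), Add(r, 1)) = Mul(Mul(2, r), Add(1, r)) = Mul(2, r, Add(1, r)))
Mul(Function('G')(6), Function('m')(68)) = Mul(Add(6, Pow(6, 2)), Mul(2, 68, Add(1, 68))) = Mul(Add(6, 36), Mul(2, 68, 69)) = Mul(42, 9384) = 394128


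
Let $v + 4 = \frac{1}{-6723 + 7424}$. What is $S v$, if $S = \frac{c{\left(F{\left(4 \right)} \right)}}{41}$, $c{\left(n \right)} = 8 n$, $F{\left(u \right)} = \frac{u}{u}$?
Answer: $- \frac{22424}{28741} \approx -0.78021$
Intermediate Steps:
$F{\left(u \right)} = 1$
$v = - \frac{2803}{701}$ ($v = -4 + \frac{1}{-6723 + 7424} = -4 + \frac{1}{701} = - \frac{2803}{701} \approx -3.9986$)
$S = \frac{8}{41}$ ($S = \frac{8 \cdot 1}{41} = 8 \cdot \frac{1}{41} = \frac{8}{41} \approx 0.19512$)
$S v = \frac{8}{41} \left(- \frac{2803}{701}\right) = - \frac{22424}{28741}$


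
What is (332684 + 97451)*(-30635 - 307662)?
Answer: -145513380095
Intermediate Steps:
(332684 + 97451)*(-30635 - 307662) = 430135*(-338297) = -145513380095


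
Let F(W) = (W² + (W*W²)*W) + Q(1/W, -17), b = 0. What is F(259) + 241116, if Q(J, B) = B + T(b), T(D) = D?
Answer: 4500168741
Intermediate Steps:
Q(J, B) = B (Q(J, B) = B + 0 = B)
F(W) = -17 + W² + W⁴ (F(W) = (W² + (W*W²)*W) - 17 = (W² + W³*W) - 17 = (W² + W⁴) - 17 = -17 + W² + W⁴)
F(259) + 241116 = (-17 + 259² + 259⁴) + 241116 = (-17 + 67081 + 4499860561) + 241116 = 4499927625 + 241116 = 4500168741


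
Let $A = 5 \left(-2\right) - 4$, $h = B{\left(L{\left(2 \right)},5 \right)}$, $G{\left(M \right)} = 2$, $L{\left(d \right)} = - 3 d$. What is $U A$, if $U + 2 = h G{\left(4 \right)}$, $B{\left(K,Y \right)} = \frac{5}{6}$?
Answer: $\frac{14}{3} \approx 4.6667$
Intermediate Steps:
$B{\left(K,Y \right)} = \frac{5}{6}$ ($B{\left(K,Y \right)} = 5 \cdot \frac{1}{6} = \frac{5}{6}$)
$h = \frac{5}{6} \approx 0.83333$
$U = - \frac{1}{3}$ ($U = -2 + \frac{5}{6} \cdot 2 = -2 + \frac{5}{3} = - \frac{1}{3} \approx -0.33333$)
$A = -14$ ($A = -10 - 4 = -14$)
$U A = \left(- \frac{1}{3}\right) \left(-14\right) = \frac{14}{3}$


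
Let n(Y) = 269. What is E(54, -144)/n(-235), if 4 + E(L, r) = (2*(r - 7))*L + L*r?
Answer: -24088/269 ≈ -89.547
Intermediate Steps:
E(L, r) = -4 + L*r + L*(-14 + 2*r) (E(L, r) = -4 + ((2*(r - 7))*L + L*r) = -4 + ((2*(-7 + r))*L + L*r) = -4 + ((-14 + 2*r)*L + L*r) = -4 + (L*(-14 + 2*r) + L*r) = -4 + (L*r + L*(-14 + 2*r)) = -4 + L*r + L*(-14 + 2*r))
E(54, -144)/n(-235) = (-4 - 14*54 + 3*54*(-144))/269 = (-4 - 756 - 23328)*(1/269) = -24088*1/269 = -24088/269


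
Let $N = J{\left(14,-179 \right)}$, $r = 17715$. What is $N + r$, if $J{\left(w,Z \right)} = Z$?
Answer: $17536$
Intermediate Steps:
$N = -179$
$N + r = -179 + 17715 = 17536$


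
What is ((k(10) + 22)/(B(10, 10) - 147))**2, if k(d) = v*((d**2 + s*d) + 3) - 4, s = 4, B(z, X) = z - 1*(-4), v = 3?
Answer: 199809/17689 ≈ 11.296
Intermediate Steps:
B(z, X) = 4 + z (B(z, X) = z + 4 = 4 + z)
k(d) = 5 + 3*d**2 + 12*d (k(d) = 3*((d**2 + 4*d) + 3) - 4 = 3*(3 + d**2 + 4*d) - 4 = (9 + 3*d**2 + 12*d) - 4 = 5 + 3*d**2 + 12*d)
((k(10) + 22)/(B(10, 10) - 147))**2 = (((5 + 3*10**2 + 12*10) + 22)/((4 + 10) - 147))**2 = (((5 + 3*100 + 120) + 22)/(14 - 147))**2 = (((5 + 300 + 120) + 22)/(-133))**2 = ((425 + 22)*(-1/133))**2 = (447*(-1/133))**2 = (-447/133)**2 = 199809/17689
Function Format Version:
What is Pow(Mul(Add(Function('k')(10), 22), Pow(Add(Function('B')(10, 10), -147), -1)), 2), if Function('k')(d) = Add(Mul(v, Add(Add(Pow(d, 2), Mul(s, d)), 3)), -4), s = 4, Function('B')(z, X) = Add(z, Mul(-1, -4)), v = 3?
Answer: Rational(199809, 17689) ≈ 11.296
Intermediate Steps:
Function('B')(z, X) = Add(4, z) (Function('B')(z, X) = Add(z, 4) = Add(4, z))
Function('k')(d) = Add(5, Mul(3, Pow(d, 2)), Mul(12, d)) (Function('k')(d) = Add(Mul(3, Add(Add(Pow(d, 2), Mul(4, d)), 3)), -4) = Add(Mul(3, Add(3, Pow(d, 2), Mul(4, d))), -4) = Add(Add(9, Mul(3, Pow(d, 2)), Mul(12, d)), -4) = Add(5, Mul(3, Pow(d, 2)), Mul(12, d)))
Pow(Mul(Add(Function('k')(10), 22), Pow(Add(Function('B')(10, 10), -147), -1)), 2) = Pow(Mul(Add(Add(5, Mul(3, Pow(10, 2)), Mul(12, 10)), 22), Pow(Add(Add(4, 10), -147), -1)), 2) = Pow(Mul(Add(Add(5, Mul(3, 100), 120), 22), Pow(Add(14, -147), -1)), 2) = Pow(Mul(Add(Add(5, 300, 120), 22), Pow(-133, -1)), 2) = Pow(Mul(Add(425, 22), Rational(-1, 133)), 2) = Pow(Mul(447, Rational(-1, 133)), 2) = Pow(Rational(-447, 133), 2) = Rational(199809, 17689)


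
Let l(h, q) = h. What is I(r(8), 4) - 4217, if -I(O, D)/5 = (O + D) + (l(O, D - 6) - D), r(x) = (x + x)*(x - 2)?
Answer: -5177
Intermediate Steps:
r(x) = 2*x*(-2 + x) (r(x) = (2*x)*(-2 + x) = 2*x*(-2 + x))
I(O, D) = -10*O (I(O, D) = -5*((O + D) + (O - D)) = -5*((D + O) + (O - D)) = -10*O)
I(r(8), 4) - 4217 = -20*8*(-2 + 8) - 4217 = -20*8*6 - 4217 = -10*96 - 4217 = -960 - 4217 = -5177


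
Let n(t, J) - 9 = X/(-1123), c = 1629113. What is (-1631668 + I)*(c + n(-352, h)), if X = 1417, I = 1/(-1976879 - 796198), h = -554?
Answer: -8278025378512946809393/3114165471 ≈ -2.6582e+12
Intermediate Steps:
I = -1/2773077 (I = 1/(-2773077) = -1/2773077 ≈ -3.6061e-7)
n(t, J) = 8690/1123 (n(t, J) = 9 + 1417/(-1123) = 9 + 1417*(-1/1123) = 9 - 1417/1123 = 8690/1123)
(-1631668 + I)*(c + n(-352, h)) = (-1631668 - 1/2773077)*(1629113 + 8690/1123) = -4524741002437/2773077*1829502589/1123 = -8278025378512946809393/3114165471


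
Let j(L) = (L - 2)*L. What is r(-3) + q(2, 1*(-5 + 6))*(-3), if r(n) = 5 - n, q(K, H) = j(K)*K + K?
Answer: 2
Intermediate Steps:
j(L) = L*(-2 + L) (j(L) = (-2 + L)*L = L*(-2 + L))
q(K, H) = K + K**2*(-2 + K) (q(K, H) = (K*(-2 + K))*K + K = K**2*(-2 + K) + K = K + K**2*(-2 + K))
r(-3) + q(2, 1*(-5 + 6))*(-3) = (5 - 1*(-3)) + (2*(1 + 2*(-2 + 2)))*(-3) = (5 + 3) + (2*(1 + 2*0))*(-3) = 8 + (2*(1 + 0))*(-3) = 8 + (2*1)*(-3) = 8 + 2*(-3) = 8 - 6 = 2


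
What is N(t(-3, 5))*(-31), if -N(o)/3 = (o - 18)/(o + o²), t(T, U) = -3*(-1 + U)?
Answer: -465/22 ≈ -21.136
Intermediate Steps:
t(T, U) = 3 - 3*U
N(o) = -3*(-18 + o)/(o + o²) (N(o) = -3*(o - 18)/(o + o²) = -3*(-18 + o)/(o + o²))
N(t(-3, 5))*(-31) = (3*(18 - (3 - 3*5))/((3 - 3*5)*(1 + (3 - 3*5))))*(-31) = (3*(18 - (3 - 15))/((3 - 15)*(1 + (3 - 15))))*(-31) = (3*(18 - 1*(-12))/(-12*(1 - 12)))*(-31) = (3*(-1/12)*(18 + 12)/(-11))*(-31) = (3*(-1/12)*(-1/11)*30)*(-31) = (15/22)*(-31) = -465/22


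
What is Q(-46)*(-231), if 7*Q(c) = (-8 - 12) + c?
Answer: 2178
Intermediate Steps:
Q(c) = -20/7 + c/7 (Q(c) = ((-8 - 12) + c)/7 = (-20 + c)/7 = -20/7 + c/7)
Q(-46)*(-231) = (-20/7 + (⅐)*(-46))*(-231) = (-20/7 - 46/7)*(-231) = -66/7*(-231) = 2178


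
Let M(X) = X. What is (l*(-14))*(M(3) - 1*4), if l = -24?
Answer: -336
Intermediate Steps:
(l*(-14))*(M(3) - 1*4) = (-24*(-14))*(3 - 1*4) = 336*(3 - 4) = 336*(-1) = -336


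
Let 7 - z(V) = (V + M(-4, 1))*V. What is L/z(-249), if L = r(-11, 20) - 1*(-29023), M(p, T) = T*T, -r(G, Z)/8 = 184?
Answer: -27551/61745 ≈ -0.44621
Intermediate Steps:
r(G, Z) = -1472 (r(G, Z) = -8*184 = -1472)
M(p, T) = T²
L = 27551 (L = -1472 - 1*(-29023) = -1472 + 29023 = 27551)
z(V) = 7 - V*(1 + V) (z(V) = 7 - (V + 1²)*V = 7 - (V + 1)*V = 7 - (1 + V)*V = 7 - V*(1 + V))
L/z(-249) = 27551/(7 - 1*(-249) - 1*(-249)²) = 27551/(7 + 249 - 1*62001) = 27551/(7 + 249 - 62001) = 27551/(-61745) = 27551*(-1/61745) = -27551/61745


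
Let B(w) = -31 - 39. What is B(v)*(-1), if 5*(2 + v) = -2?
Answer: 70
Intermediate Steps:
v = -12/5 (v = -2 + (⅕)*(-2) = -2 - ⅖ = -12/5 ≈ -2.4000)
B(w) = -70
B(v)*(-1) = -70*(-1) = 70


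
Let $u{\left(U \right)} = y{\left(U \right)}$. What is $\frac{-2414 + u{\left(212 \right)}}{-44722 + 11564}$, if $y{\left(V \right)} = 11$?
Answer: $\frac{2403}{33158} \approx 0.072471$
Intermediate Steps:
$u{\left(U \right)} = 11$
$\frac{-2414 + u{\left(212 \right)}}{-44722 + 11564} = \frac{-2414 + 11}{-44722 + 11564} = - \frac{2403}{-33158} = \left(-2403\right) \left(- \frac{1}{33158}\right) = \frac{2403}{33158}$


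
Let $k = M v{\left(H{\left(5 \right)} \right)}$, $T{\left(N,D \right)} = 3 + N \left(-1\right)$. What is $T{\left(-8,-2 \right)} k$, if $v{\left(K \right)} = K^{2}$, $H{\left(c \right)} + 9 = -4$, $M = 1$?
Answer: $1859$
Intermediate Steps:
$T{\left(N,D \right)} = 3 - N$
$H{\left(c \right)} = -13$ ($H{\left(c \right)} = -9 - 4 = -13$)
$k = 169$ ($k = 1 \left(-13\right)^{2} = 1 \cdot 169 = 169$)
$T{\left(-8,-2 \right)} k = \left(3 - -8\right) 169 = \left(3 + 8\right) 169 = 11 \cdot 169 = 1859$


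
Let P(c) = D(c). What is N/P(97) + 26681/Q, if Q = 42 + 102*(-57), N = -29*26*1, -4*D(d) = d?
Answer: 14820295/559884 ≈ 26.470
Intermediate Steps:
D(d) = -d/4
N = -754 (N = -754*1 = -754)
P(c) = -c/4
Q = -5772 (Q = 42 - 5814 = -5772)
N/P(97) + 26681/Q = -754/((-¼*97)) + 26681/(-5772) = -754/(-97/4) + 26681*(-1/5772) = -754*(-4/97) - 26681/5772 = 3016/97 - 26681/5772 = 14820295/559884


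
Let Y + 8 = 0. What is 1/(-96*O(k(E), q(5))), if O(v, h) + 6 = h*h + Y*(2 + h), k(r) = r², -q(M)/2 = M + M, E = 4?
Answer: -1/51648 ≈ -1.9362e-5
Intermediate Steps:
Y = -8 (Y = -8 + 0 = -8)
q(M) = -4*M (q(M) = -2*(M + M) = -4*M)
O(v, h) = -22 + h² - 8*h (O(v, h) = -6 + (h*h - 8*(2 + h)) = -6 + (h² + (-16 - 8*h)) = -6 + (-16 + h² - 8*h) = -22 + h² - 8*h)
1/(-96*O(k(E), q(5))) = 1/(-96*(-22 + (-4*5)² - (-32)*5)) = 1/(-96*(-22 + (-20)² - 8*(-20))) = 1/(-96*(-22 + 400 + 160)) = 1/(-96*538) = 1/(-51648) = -1/51648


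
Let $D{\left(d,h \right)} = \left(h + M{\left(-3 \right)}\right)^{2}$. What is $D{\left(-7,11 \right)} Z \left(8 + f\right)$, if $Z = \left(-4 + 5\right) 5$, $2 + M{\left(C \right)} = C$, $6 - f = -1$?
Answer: $2700$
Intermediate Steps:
$f = 7$ ($f = 6 - -1 = 6 + 1 = 7$)
$M{\left(C \right)} = -2 + C$
$D{\left(d,h \right)} = \left(-5 + h\right)^{2}$ ($D{\left(d,h \right)} = \left(h - 5\right)^{2} = \left(-5 + h\right)^{2}$)
$Z = 5$ ($Z = 1 \cdot 5 = 5$)
$D{\left(-7,11 \right)} Z \left(8 + f\right) = \left(-5 + 11\right)^{2} \cdot 5 \left(8 + 7\right) = 6^{2} \cdot 5 \cdot 15 = 36 \cdot 75 = 2700$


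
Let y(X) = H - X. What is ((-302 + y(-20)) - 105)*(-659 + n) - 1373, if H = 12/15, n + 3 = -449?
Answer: 2138476/5 ≈ 4.2770e+5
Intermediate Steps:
n = -452 (n = -3 - 449 = -452)
H = ⅘ (H = 12*(1/15) = ⅘ ≈ 0.80000)
y(X) = ⅘ - X
((-302 + y(-20)) - 105)*(-659 + n) - 1373 = ((-302 + (⅘ - 1*(-20))) - 105)*(-659 - 452) - 1373 = ((-302 + (⅘ + 20)) - 105)*(-1111) - 1373 = ((-302 + 104/5) - 105)*(-1111) - 1373 = (-1406/5 - 105)*(-1111) - 1373 = -1931/5*(-1111) - 1373 = 2145341/5 - 1373 = 2138476/5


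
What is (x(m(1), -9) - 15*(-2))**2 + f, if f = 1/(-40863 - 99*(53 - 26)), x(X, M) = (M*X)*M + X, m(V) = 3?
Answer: 3316398335/43536 ≈ 76176.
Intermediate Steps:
x(X, M) = X + X*M**2 (x(X, M) = X*M**2 + X = X + X*M**2)
f = -1/43536 (f = 1/(-40863 - 99*27) = 1/(-40863 - 2673) = 1/(-43536) = -1/43536 ≈ -2.2969e-5)
(x(m(1), -9) - 15*(-2))**2 + f = (3*(1 + (-9)**2) - 15*(-2))**2 - 1/43536 = (3*(1 + 81) + 30)**2 - 1/43536 = (3*82 + 30)**2 - 1/43536 = (246 + 30)**2 - 1/43536 = 276**2 - 1/43536 = 76176 - 1/43536 = 3316398335/43536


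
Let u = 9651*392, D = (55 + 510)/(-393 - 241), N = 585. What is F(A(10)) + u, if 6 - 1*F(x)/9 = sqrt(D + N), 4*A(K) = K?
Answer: 3783246 - 45*sqrt(9391442)/634 ≈ 3.7830e+6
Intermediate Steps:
D = -565/634 (D = 565/(-634) = 565*(-1/634) = -565/634 ≈ -0.89117)
A(K) = K/4
u = 3783192
F(x) = 54 - 45*sqrt(9391442)/634 (F(x) = 54 - 9*sqrt(-565/634 + 585) = 54 - 45*sqrt(9391442)/634)
F(A(10)) + u = (54 - 45*sqrt(9391442)/634) + 3783192 = 3783246 - 45*sqrt(9391442)/634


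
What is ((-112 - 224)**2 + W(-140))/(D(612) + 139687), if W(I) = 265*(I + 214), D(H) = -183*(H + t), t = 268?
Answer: -132506/21353 ≈ -6.2055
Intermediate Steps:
D(H) = -49044 - 183*H (D(H) = -183*(H + 268) = -183*(268 + H) = -49044 - 183*H)
W(I) = 56710 + 265*I (W(I) = 265*(214 + I) = 56710 + 265*I)
((-112 - 224)**2 + W(-140))/(D(612) + 139687) = ((-112 - 224)**2 + (56710 + 265*(-140)))/((-49044 - 183*612) + 139687) = ((-336)**2 + (56710 - 37100))/((-49044 - 111996) + 139687) = (112896 + 19610)/(-161040 + 139687) = 132506/(-21353) = 132506*(-1/21353) = -132506/21353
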